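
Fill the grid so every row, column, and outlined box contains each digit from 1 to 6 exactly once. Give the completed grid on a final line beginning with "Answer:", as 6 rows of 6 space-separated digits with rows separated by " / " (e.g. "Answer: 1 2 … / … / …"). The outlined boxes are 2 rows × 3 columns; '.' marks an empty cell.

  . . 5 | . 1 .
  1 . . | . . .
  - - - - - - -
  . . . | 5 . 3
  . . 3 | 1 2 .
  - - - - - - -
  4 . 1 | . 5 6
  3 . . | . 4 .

Step 1. [r6c4∈{2}] only 2 remains possible at r6c4 ⇒ r6c4=2.
Step 2. [r2c5∈{3,6}] col 5 places 3 nowhere but r2c5. So r2c5=3.
Step 3. [r4c6∈{4}] nothing but 4 survives at r4c6, so r4c6=4.
Step 4. [r6c3∈{6}] only 6 remains possible at r6c3, so r6c3=6.
Step 5. [r3c2∈{1,2,4,6}] across row 3, 1 lands solely at r3c2 ⇒ r3c2=1.
Step 6. [r1c6∈{2}] r1c6 is down to just 2, so r1c6=2.
Step 7. [r1c1∈{6}] r1c1 is down to just 6. So r1c1=6.
Step 8. [r3c3∈{2,4}] r3c3 is the only open cell in row 3 admitting 4. So r3c3=4.
Step 9. [r1c4∈{4}] r1c4's peers cover all but 4. So r1c4=4.
Step 10. [r6c2∈{5}] r6c2 has the single candidate 5 ⇒ r6c2=5.
Step 11. [r5c2∈{2}] r5c2 has the single candidate 2. So r5c2=2.
Step 12. [r6c6∈{1}] only 1 remains possible at r6c6. So r6c6=1.
Step 13. [r4c2∈{6}] r4c2's peers cover all but 6 ⇒ r4c2=6.
Step 14. [r2c3∈{2}] nothing but 2 survives at r2c3, so r2c3=2.
Step 15. [r2c2∈{4}] r2c2's peers cover all but 4 ⇒ r2c2=4.
Step 16. [r5c4∈{3}] nothing but 3 survives at r5c4, so r5c4=3.
Step 17. [r3c1∈{2}] nothing but 2 survives at r3c1 ⇒ r3c1=2.
Step 18. [r2c6∈{5}] r2c6 is down to just 5 ⇒ r2c6=5.
Step 19. [r4c1∈{5}] r4c1's peers cover all but 5 ⇒ r4c1=5.
Step 20. [r2c4∈{6}] r2c4 is down to just 6. So r2c4=6.
Step 21. [r3c5∈{6}] nothing but 6 survives at r3c5, so r3c5=6.
Step 22. [r1c2∈{3}] r1c2's peers cover all but 3. So r1c2=3.

Answer: 6 3 5 4 1 2 / 1 4 2 6 3 5 / 2 1 4 5 6 3 / 5 6 3 1 2 4 / 4 2 1 3 5 6 / 3 5 6 2 4 1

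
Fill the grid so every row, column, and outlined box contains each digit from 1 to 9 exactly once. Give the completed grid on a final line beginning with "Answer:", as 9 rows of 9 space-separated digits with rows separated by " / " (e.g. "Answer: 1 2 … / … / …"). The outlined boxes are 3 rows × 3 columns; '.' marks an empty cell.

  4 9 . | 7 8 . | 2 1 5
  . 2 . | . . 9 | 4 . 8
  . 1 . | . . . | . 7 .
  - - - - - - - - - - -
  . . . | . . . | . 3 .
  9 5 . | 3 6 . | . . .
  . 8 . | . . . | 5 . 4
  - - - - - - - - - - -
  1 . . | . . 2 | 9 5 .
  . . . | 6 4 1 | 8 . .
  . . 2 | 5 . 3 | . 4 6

Step 1. [r9c2∈{7}] r9c2's peers cover all but 7. So r9c2=7.
Step 2. [r1c3∈{3,6}] row 1 places 3 nowhere but r1c3. So r1c3=3.
Step 3. [r6c6∈{7}] r6c6 is down to just 7, so r6c6=7.
Step 4. [r6c8∈{2,6,9}] col 8 places 9 nowhere but r6c8, so r6c8=9.
Step 5. [r4c7∈{1,6,7}] r4c7 is the only open cell in box 6 admitting 6. So r4c7=6.
Step 6. [r8c9∈{2,3,7}] row 8 places 7 nowhere but r8c9 ⇒ r8c9=7.
Step 7. [r4c2∈{4}] nothing but 4 survives at r4c2. So r4c2=4.
Step 8. [r4c4∈{1,2,8,9}] in col 4, 9 fits only at r4c4, so r4c4=9.
Step 9. [r6c1∈{2,3,6}] across row 6, 3 lands solely at r6c1 ⇒ r6c1=3.
Step 10. [r6c3∈{1,6}] r6c3 is the only open cell in row 6 admitting 6. So r6c3=6.
Step 11. [r8c1∈{5}] r8c1 is down to just 5 ⇒ r8c1=5.
Step 12. [r2c5∈{1,3,5}] 3 has one home in row 2: r2c5. So r2c5=3.
Step 13. [r4c1∈{2,7}] col 1 places 2 nowhere but r4c1, so r4c1=2.
Step 14. [r4c9∈{1}] only 1 remains possible at r4c9 ⇒ r4c9=1.
Step 15. [r4c6∈{5,8}] r4c6 is the only open cell in row 4 admitting 8, so r4c6=8.
Step 16. [r3c6∈{4,5,6}] in col 6, 5 fits only at r3c6 ⇒ r3c6=5.
Step 17. [r2c1∈{6,7}] across col 1, 7 lands solely at r2c1, so r2c1=7.
Step 18. [r3c5∈{2}] r3c5 has the single candidate 2. So r3c5=2.
Step 19. [r3c3∈{8}] r3c3's peers cover all but 8 ⇒ r3c3=8.
Step 20. [r7c9∈{3}] r7c9 is down to just 3 ⇒ r7c9=3.
Step 21. [r6c5∈{1}] r6c5 is down to just 1, so r6c5=1.
Step 22. [r8c8∈{2}] r8c8 is down to just 2, so r8c8=2.
Step 23. [r4c3∈{7}] r4c3 has the single candidate 7 ⇒ r4c3=7.
Step 24. [r8c2∈{3}] only 3 remains possible at r8c2 ⇒ r8c2=3.
Step 25. [r6c4∈{2}] r6c4's peers cover all but 2 ⇒ r6c4=2.
Step 26. [r7c3∈{4}] nothing but 4 survives at r7c3. So r7c3=4.
Step 27. [r9c7∈{1}] r9c7 has the single candidate 1 ⇒ r9c7=1.
Step 28. [r5c3∈{1}] r5c3's peers cover all but 1 ⇒ r5c3=1.
Step 29. [r7c2∈{6}] nothing but 6 survives at r7c2, so r7c2=6.
Step 30. [r2c3∈{5}] r2c3 has the single candidate 5. So r2c3=5.
Step 31. [r7c5∈{7}] r7c5 is down to just 7. So r7c5=7.
Step 32. [r2c8∈{6}] r2c8's peers cover all but 6, so r2c8=6.
Step 33. [r1c6∈{6}] r1c6 is down to just 6 ⇒ r1c6=6.
Step 34. [r9c1∈{8}] only 8 remains possible at r9c1 ⇒ r9c1=8.
Step 35. [r3c1∈{6}] only 6 remains possible at r3c1. So r3c1=6.
Step 36. [r4c5∈{5}] only 5 remains possible at r4c5, so r4c5=5.
Step 37. [r2c4∈{1}] nothing but 1 survives at r2c4. So r2c4=1.
Step 38. [r7c4∈{8}] nothing but 8 survives at r7c4 ⇒ r7c4=8.
Step 39. [r5c8∈{8}] only 8 remains possible at r5c8. So r5c8=8.
Step 40. [r3c7∈{3}] r3c7's peers cover all but 3. So r3c7=3.
Step 41. [r5c9∈{2}] r5c9's peers cover all but 2 ⇒ r5c9=2.
Step 42. [r5c6∈{4}] r5c6 is down to just 4 ⇒ r5c6=4.
Step 43. [r5c7∈{7}] only 7 remains possible at r5c7, so r5c7=7.
Step 44. [r3c4∈{4}] r3c4 is down to just 4. So r3c4=4.
Step 45. [r3c9∈{9}] only 9 remains possible at r3c9. So r3c9=9.
Step 46. [r9c5∈{9}] nothing but 9 survives at r9c5 ⇒ r9c5=9.
Step 47. [r8c3∈{9}] nothing but 9 survives at r8c3 ⇒ r8c3=9.

Answer: 4 9 3 7 8 6 2 1 5 / 7 2 5 1 3 9 4 6 8 / 6 1 8 4 2 5 3 7 9 / 2 4 7 9 5 8 6 3 1 / 9 5 1 3 6 4 7 8 2 / 3 8 6 2 1 7 5 9 4 / 1 6 4 8 7 2 9 5 3 / 5 3 9 6 4 1 8 2 7 / 8 7 2 5 9 3 1 4 6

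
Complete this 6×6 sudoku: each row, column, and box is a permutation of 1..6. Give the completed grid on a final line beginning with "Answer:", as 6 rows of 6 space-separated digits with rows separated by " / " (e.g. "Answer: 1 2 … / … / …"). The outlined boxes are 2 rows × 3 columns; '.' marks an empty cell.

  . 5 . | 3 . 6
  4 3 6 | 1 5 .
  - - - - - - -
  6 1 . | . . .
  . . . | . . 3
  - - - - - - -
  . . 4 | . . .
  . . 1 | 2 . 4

Step 1. [r4c5∈{1,2,4,6}] 1 has one home in row 4: r4c5. So r4c5=1.
Step 2. [r1c3∈{2}] r1c3's peers cover all but 2 ⇒ r1c3=2.
Step 3. [r6c1∈{3,5}] 5 has one home in row 6: r6c1 ⇒ r6c1=5.
Step 4. [r4c4∈{4,5,6}] 6 has one home in row 4: r4c4. So r4c4=6.
Step 5. [r6c2∈{6}] only 6 remains possible at r6c2 ⇒ r6c2=6.
Step 6. [r5c2∈{2}] nothing but 2 survives at r5c2. So r5c2=2.
Step 7. [r3c5∈{2,4}] r3c5 is the only open cell in col 5 admitting 2 ⇒ r3c5=2.
Step 8. [r3c6∈{5}] only 5 remains possible at r3c6. So r3c6=5.
Step 9. [r6c5∈{3}] r6c5 is down to just 3, so r6c5=3.
Step 10. [r3c4∈{4}] r3c4 has the single candidate 4, so r3c4=4.
Step 11. [r5c4∈{5}] r5c4 is down to just 5. So r5c4=5.
Step 12. [r5c6∈{1}] r5c6 is down to just 1. So r5c6=1.
Step 13. [r1c1∈{1}] only 1 remains possible at r1c1, so r1c1=1.
Step 14. [r2c6∈{2}] only 2 remains possible at r2c6, so r2c6=2.
Step 15. [r5c5∈{6}] nothing but 6 survives at r5c5 ⇒ r5c5=6.
Step 16. [r5c1∈{3}] r5c1 has the single candidate 3, so r5c1=3.
Step 17. [r1c5∈{4}] only 4 remains possible at r1c5, so r1c5=4.
Step 18. [r3c3∈{3}] only 3 remains possible at r3c3, so r3c3=3.
Step 19. [r4c2∈{4}] r4c2 has the single candidate 4, so r4c2=4.
Step 20. [r4c1∈{2}] only 2 remains possible at r4c1 ⇒ r4c1=2.
Step 21. [r4c3∈{5}] nothing but 5 survives at r4c3 ⇒ r4c3=5.

Answer: 1 5 2 3 4 6 / 4 3 6 1 5 2 / 6 1 3 4 2 5 / 2 4 5 6 1 3 / 3 2 4 5 6 1 / 5 6 1 2 3 4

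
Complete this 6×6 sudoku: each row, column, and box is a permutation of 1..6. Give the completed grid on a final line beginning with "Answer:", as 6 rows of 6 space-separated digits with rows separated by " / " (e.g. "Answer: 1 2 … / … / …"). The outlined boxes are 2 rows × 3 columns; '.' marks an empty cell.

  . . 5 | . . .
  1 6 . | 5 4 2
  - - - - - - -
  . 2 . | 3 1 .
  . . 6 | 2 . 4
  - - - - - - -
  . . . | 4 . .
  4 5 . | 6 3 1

Step 1. [r5c3∈{1,2,3}] in col 3, 1 fits only at r5c3 ⇒ r5c3=1.
Step 2. [r5c2∈{3}] only 3 remains possible at r5c2. So r5c2=3.
Step 3. [r4c5∈{5}] r4c5 is down to just 5 ⇒ r4c5=5.
Step 4. [r1c1∈{2,3}] in row 1, 2 fits only at r1c1. So r1c1=2.
Step 5. [r3c6∈{6}] r3c6 has the single candidate 6 ⇒ r3c6=6.
Step 6. [r5c6∈{5}] r5c6's peers cover all but 5, so r5c6=5.
Step 7. [r1c2∈{4}] r1c2's peers cover all but 4, so r1c2=4.
Step 8. [r3c1∈{5}] r3c1 has the single candidate 5 ⇒ r3c1=5.
Step 9. [r4c1∈{3}] r4c1's peers cover all but 3 ⇒ r4c1=3.
Step 10. [r3c3∈{4}] only 4 remains possible at r3c3 ⇒ r3c3=4.
Step 11. [r1c6∈{3}] only 3 remains possible at r1c6, so r1c6=3.
Step 12. [r5c1∈{6}] r5c1 is down to just 6 ⇒ r5c1=6.
Step 13. [r2c3∈{3}] r2c3's peers cover all but 3. So r2c3=3.
Step 14. [r5c5∈{2}] only 2 remains possible at r5c5 ⇒ r5c5=2.
Step 15. [r4c2∈{1}] r4c2's peers cover all but 1, so r4c2=1.
Step 16. [r1c4∈{1}] only 1 remains possible at r1c4, so r1c4=1.
Step 17. [r1c5∈{6}] r1c5 has the single candidate 6 ⇒ r1c5=6.
Step 18. [r6c3∈{2}] nothing but 2 survives at r6c3. So r6c3=2.

Answer: 2 4 5 1 6 3 / 1 6 3 5 4 2 / 5 2 4 3 1 6 / 3 1 6 2 5 4 / 6 3 1 4 2 5 / 4 5 2 6 3 1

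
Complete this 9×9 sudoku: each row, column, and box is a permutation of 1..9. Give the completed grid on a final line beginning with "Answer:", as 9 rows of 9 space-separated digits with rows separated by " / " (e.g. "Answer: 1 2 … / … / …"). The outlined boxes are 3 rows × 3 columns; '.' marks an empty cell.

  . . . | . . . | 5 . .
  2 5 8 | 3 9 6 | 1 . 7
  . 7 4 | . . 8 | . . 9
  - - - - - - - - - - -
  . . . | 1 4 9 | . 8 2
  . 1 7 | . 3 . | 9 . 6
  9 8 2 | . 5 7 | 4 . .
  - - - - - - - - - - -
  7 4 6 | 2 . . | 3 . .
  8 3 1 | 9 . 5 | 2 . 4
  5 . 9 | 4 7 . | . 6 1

Step 1. [r1c3∈{3}] r1c3 has the single candidate 3. So r1c3=3.
Step 2. [r1c6∈{1,2,4}] across col 6, 4 lands solely at r1c6 ⇒ r1c6=4.
Step 3. [r7c9∈{5,8}] in col 9, 5 fits only at r7c9. So r7c9=5.
Step 4. [r3c8∈{2,3}] row 3 places 3 nowhere but r3c8. So r3c8=3.
Step 5. [r3c5∈{1,2}] in row 3, 2 fits only at r3c5, so r3c5=2.
Step 6. [r3c1∈{1,6}] 1 has one home in row 3: r3c1. So r3c1=1.
Step 7. [r1c1∈{6}] only 6 remains possible at r1c1. So r1c1=6.
Step 8. [r1c5∈{1}] only 1 remains possible at r1c5, so r1c5=1.
Step 9. [r6c4∈{6}] r6c4 is down to just 6, so r6c4=6.
Step 10. [r2c8∈{4}] nothing but 4 survives at r2c8 ⇒ r2c8=4.
Step 11. [r1c4∈{7}] r1c4 has the single candidate 7 ⇒ r1c4=7.
Step 12. [r6c8∈{1}] r6c8 has the single candidate 1, so r6c8=1.
Step 13. [r7c8∈{9}] only 9 remains possible at r7c8. So r7c8=9.
Step 14. [r3c4∈{5}] r3c4's peers cover all but 5. So r3c4=5.
Step 15. [r5c6∈{2}] only 2 remains possible at r5c6, so r5c6=2.
Step 16. [r1c2∈{9}] only 9 remains possible at r1c2 ⇒ r1c2=9.
Step 17. [r1c8∈{2}] r1c8 has the single candidate 2 ⇒ r1c8=2.
Step 18. [r5c1∈{4}] nothing but 4 survives at r5c1. So r5c1=4.
Step 19. [r1c9∈{8}] only 8 remains possible at r1c9, so r1c9=8.
Step 20. [r7c6∈{1}] r7c6 has the single candidate 1 ⇒ r7c6=1.
Step 21. [r4c3∈{5}] r4c3's peers cover all but 5 ⇒ r4c3=5.
Step 22. [r4c1∈{3}] nothing but 3 survives at r4c1 ⇒ r4c1=3.
Step 23. [r9c2∈{2}] r9c2 is down to just 2, so r9c2=2.
Step 24. [r3c7∈{6}] r3c7 has the single candidate 6. So r3c7=6.
Step 25. [r7c5∈{8}] r7c5's peers cover all but 8, so r7c5=8.
Step 26. [r9c7∈{8}] r9c7 has the single candidate 8. So r9c7=8.
Step 27. [r8c5∈{6}] r8c5 is down to just 6. So r8c5=6.
Step 28. [r5c4∈{8}] only 8 remains possible at r5c4. So r5c4=8.
Step 29. [r9c6∈{3}] r9c6 has the single candidate 3, so r9c6=3.
Step 30. [r5c8∈{5}] r5c8 is down to just 5, so r5c8=5.
Step 31. [r6c9∈{3}] r6c9's peers cover all but 3 ⇒ r6c9=3.
Step 32. [r8c8∈{7}] r8c8 is down to just 7. So r8c8=7.
Step 33. [r4c7∈{7}] r4c7's peers cover all but 7, so r4c7=7.
Step 34. [r4c2∈{6}] nothing but 6 survives at r4c2. So r4c2=6.

Answer: 6 9 3 7 1 4 5 2 8 / 2 5 8 3 9 6 1 4 7 / 1 7 4 5 2 8 6 3 9 / 3 6 5 1 4 9 7 8 2 / 4 1 7 8 3 2 9 5 6 / 9 8 2 6 5 7 4 1 3 / 7 4 6 2 8 1 3 9 5 / 8 3 1 9 6 5 2 7 4 / 5 2 9 4 7 3 8 6 1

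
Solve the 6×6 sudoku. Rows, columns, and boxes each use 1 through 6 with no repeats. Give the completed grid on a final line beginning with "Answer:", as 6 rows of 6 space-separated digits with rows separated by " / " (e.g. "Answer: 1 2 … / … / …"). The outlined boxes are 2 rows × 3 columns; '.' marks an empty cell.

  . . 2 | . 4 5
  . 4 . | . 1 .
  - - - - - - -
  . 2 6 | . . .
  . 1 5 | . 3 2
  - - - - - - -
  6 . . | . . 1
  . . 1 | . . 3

Step 1. [r2c3∈{3}] r2c3's peers cover all but 3. So r2c3=3.
Step 2. [r4c4∈{4,6}] r4c4 is the only open cell in row 4 admitting 6. So r4c4=6.
Step 3. [r6c2∈{5}] r6c2 is down to just 5, so r6c2=5.
Step 4. [r6c1∈{2,4}] 2 has one home in col 1: r6c1, so r6c1=2.
Step 5. [r3c5∈{5}] r3c5 has the single candidate 5, so r3c5=5.
Step 6. [r5c4∈{2,4,5}] in row 5, 5 fits only at r5c4, so r5c4=5.
Step 7. [r3c6∈{4}] r3c6 is down to just 4. So r3c6=4.
Step 8. [r3c4∈{1}] r3c4's peers cover all but 1, so r3c4=1.
Step 9. [r6c4∈{4}] only 4 remains possible at r6c4, so r6c4=4.
Step 10. [r1c1∈{1}] r1c1's peers cover all but 1, so r1c1=1.
Step 11. [r4c1∈{4}] r4c1 has the single candidate 4 ⇒ r4c1=4.
Step 12. [r5c3∈{4}] r5c3 has the single candidate 4 ⇒ r5c3=4.
Step 13. [r6c5∈{6}] r6c5's peers cover all but 6, so r6c5=6.
Step 14. [r1c2∈{6}] r1c2's peers cover all but 6. So r1c2=6.
Step 15. [r5c2∈{3}] r5c2 has the single candidate 3. So r5c2=3.
Step 16. [r1c4∈{3}] nothing but 3 survives at r1c4 ⇒ r1c4=3.
Step 17. [r3c1∈{3}] r3c1 has the single candidate 3, so r3c1=3.
Step 18. [r5c5∈{2}] r5c5's peers cover all but 2. So r5c5=2.
Step 19. [r2c6∈{6}] r2c6 has the single candidate 6 ⇒ r2c6=6.
Step 20. [r2c4∈{2}] r2c4 has the single candidate 2. So r2c4=2.
Step 21. [r2c1∈{5}] r2c1 has the single candidate 5. So r2c1=5.

Answer: 1 6 2 3 4 5 / 5 4 3 2 1 6 / 3 2 6 1 5 4 / 4 1 5 6 3 2 / 6 3 4 5 2 1 / 2 5 1 4 6 3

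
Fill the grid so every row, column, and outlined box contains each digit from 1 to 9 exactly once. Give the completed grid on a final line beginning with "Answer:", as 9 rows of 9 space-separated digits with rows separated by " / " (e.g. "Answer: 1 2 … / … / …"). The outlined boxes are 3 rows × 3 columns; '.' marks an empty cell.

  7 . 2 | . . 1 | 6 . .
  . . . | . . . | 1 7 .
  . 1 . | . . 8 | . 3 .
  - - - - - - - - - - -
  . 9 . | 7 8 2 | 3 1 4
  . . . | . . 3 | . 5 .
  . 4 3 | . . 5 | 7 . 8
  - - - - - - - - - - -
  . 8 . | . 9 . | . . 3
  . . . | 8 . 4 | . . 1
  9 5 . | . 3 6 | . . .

Step 1. [r5c9∈{2,6,9}] across col 9, 6 lands solely at r5c9 ⇒ r5c9=6.
Step 2. [r3c5∈{2,4,5,6,7}] row 3 places 7 nowhere but r3c5. So r3c5=7.
Step 3. [r2c6∈{9}] r2c6 is down to just 9 ⇒ r2c6=9.
Step 4. [r3c3∈{4,5,6,9}] r3c3 is the only open cell in col 3 admitting 9, so r3c3=9.
Step 5. [r1c2∈{3}] r1c2 is down to just 3, so r1c2=3.
Step 6. [r2c2∈{6}] nothing but 6 survives at r2c2 ⇒ r2c2=6.
Step 7. [r3c4∈{2,4,5,6}] r3c4 is the only open cell in row 3 admitting 6. So r3c4=6.
Step 8. [r2c4∈{2,3,4,5}] r2c4 is the only open cell in row 2 admitting 3. So r2c4=3.
Step 9. [r2c5∈{2,4,5}] r2c5 is the only open cell in box 2 admitting 2. So r2c5=2.
Step 10. [r2c9∈{5}] nothing but 5 survives at r2c9, so r2c9=5.
Step 11. [r8c5∈{5}] r8c5's peers cover all but 5 ⇒ r8c5=5.
Step 12. [r1c5∈{4}] r1c5's peers cover all but 4. So r1c5=4.
Step 13. [r5c5∈{1}] r5c5 is down to just 1, so r5c5=1.
Step 14. [r3c7∈{2,4}] across box 3, 4 lands solely at r3c7 ⇒ r3c7=4.
Step 15. [r6c1∈{1,2,6}] in row 6, 1 fits only at r6c1, so r6c1=1.
Step 16. [r6c8∈{2,9}] in row 6, 2 fits only at r6c8 ⇒ r6c8=2.
Step 17. [r9c9∈{2,7}] across col 9, 7 lands solely at r9c9. So r9c9=7.
Step 18. [r5c7∈{9}] only 9 remains possible at r5c7. So r5c7=9.
Step 19. [r8c7∈{2}] r8c7 is down to just 2. So r8c7=2.
Step 20. [r7c1∈{2,4,6}] box 7 places 2 nowhere but r7c1. So r7c1=2.
Step 21. [r8c2∈{7}] r8c2 has the single candidate 7, so r8c2=7.
Step 22. [r8c3∈{6}] r8c3 is down to just 6. So r8c3=6.
Step 23. [r2c1∈{4,8}] across col 1, 4 lands solely at r2c1, so r2c1=4.
Step 24. [r1c8∈{8,9}] across row 1, 8 lands solely at r1c8 ⇒ r1c8=8.
Step 25. [r9c8∈{4}] nothing but 4 survives at r9c8 ⇒ r9c8=4.
Step 26. [r7c4∈{1}] r7c4 is down to just 1, so r7c4=1.
Step 27. [r4c3∈{5}] only 5 remains possible at r4c3, so r4c3=5.
Step 28. [r5c1∈{8}] nothing but 8 survives at r5c1. So r5c1=8.
Step 29. [r2c3∈{8}] nothing but 8 survives at r2c3, so r2c3=8.
Step 30. [r5c2∈{2}] nothing but 2 survives at r5c2. So r5c2=2.
Step 31. [r4c1∈{6}] r4c1 is down to just 6 ⇒ r4c1=6.
Step 32. [r5c3∈{7}] r5c3's peers cover all but 7 ⇒ r5c3=7.
Step 33. [r7c8∈{6}] nothing but 6 survives at r7c8, so r7c8=6.
Step 34. [r7c7∈{5}] r7c7 is down to just 5. So r7c7=5.
Step 35. [r9c3∈{1}] nothing but 1 survives at r9c3. So r9c3=1.
Step 36. [r9c7∈{8}] r9c7's peers cover all but 8 ⇒ r9c7=8.
Step 37. [r1c9∈{9}] r1c9 is down to just 9, so r1c9=9.
Step 38. [r7c3∈{4}] nothing but 4 survives at r7c3 ⇒ r7c3=4.
Step 39. [r8c8∈{9}] r8c8's peers cover all but 9. So r8c8=9.
Step 40. [r5c4∈{4}] r5c4 is down to just 4. So r5c4=4.
Step 41. [r3c1∈{5}] r3c1 is down to just 5 ⇒ r3c1=5.
Step 42. [r7c6∈{7}] r7c6 is down to just 7. So r7c6=7.
Step 43. [r6c5∈{6}] nothing but 6 survives at r6c5 ⇒ r6c5=6.
Step 44. [r1c4∈{5}] r1c4 is down to just 5. So r1c4=5.
Step 45. [r9c4∈{2}] nothing but 2 survives at r9c4. So r9c4=2.
Step 46. [r6c4∈{9}] only 9 remains possible at r6c4. So r6c4=9.
Step 47. [r8c1∈{3}] nothing but 3 survives at r8c1. So r8c1=3.
Step 48. [r3c9∈{2}] r3c9 is down to just 2, so r3c9=2.

Answer: 7 3 2 5 4 1 6 8 9 / 4 6 8 3 2 9 1 7 5 / 5 1 9 6 7 8 4 3 2 / 6 9 5 7 8 2 3 1 4 / 8 2 7 4 1 3 9 5 6 / 1 4 3 9 6 5 7 2 8 / 2 8 4 1 9 7 5 6 3 / 3 7 6 8 5 4 2 9 1 / 9 5 1 2 3 6 8 4 7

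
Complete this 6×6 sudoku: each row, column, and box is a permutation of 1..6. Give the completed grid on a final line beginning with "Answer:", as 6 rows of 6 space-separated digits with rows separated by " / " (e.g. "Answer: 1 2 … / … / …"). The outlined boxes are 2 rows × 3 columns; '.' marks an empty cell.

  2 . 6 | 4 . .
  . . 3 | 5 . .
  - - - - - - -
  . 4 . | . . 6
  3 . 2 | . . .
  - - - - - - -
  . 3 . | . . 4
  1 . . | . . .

Step 1. [r4c4∈{1}] r4c4 has the single candidate 1 ⇒ r4c4=1.
Step 2. [r6c2∈{2,5,6}] r6c2 is the only open cell in col 2 admitting 2 ⇒ r6c2=2.
Step 3. [r5c5∈{1,2,5,6}] across row 5, 1 lands solely at r5c5 ⇒ r5c5=1.
Step 4. [r3c1∈{5}] only 5 remains possible at r3c1. So r3c1=5.
Step 5. [r1c5∈{3}] r1c5 is down to just 3. So r1c5=3.
Step 6. [r4c6∈{5}] r4c6 is down to just 5 ⇒ r4c6=5.
Step 7. [r3c5∈{2}] only 2 remains possible at r3c5. So r3c5=2.
Step 8. [r1c6∈{1}] nothing but 1 survives at r1c6. So r1c6=1.
Step 9. [r6c5∈{5,6}] across col 5, 5 lands solely at r6c5. So r6c5=5.
Step 10. [r6c4∈{3,6}] across row 6, 6 lands solely at r6c4. So r6c4=6.
Step 11. [r5c1∈{6}] r5c1's peers cover all but 6. So r5c1=6.
Step 12. [r6c6∈{3}] nothing but 3 survives at r6c6 ⇒ r6c6=3.
Step 13. [r2c6∈{2}] r2c6's peers cover all but 2, so r2c6=2.
Step 14. [r4c2∈{6}] only 6 remains possible at r4c2 ⇒ r4c2=6.
Step 15. [r4c5∈{4}] r4c5's peers cover all but 4. So r4c5=4.
Step 16. [r3c4∈{3}] r3c4 has the single candidate 3 ⇒ r3c4=3.
Step 17. [r1c2∈{5}] only 5 remains possible at r1c2 ⇒ r1c2=5.
Step 18. [r2c2∈{1}] r2c2's peers cover all but 1. So r2c2=1.
Step 19. [r2c1∈{4}] nothing but 4 survives at r2c1. So r2c1=4.
Step 20. [r5c4∈{2}] r5c4 has the single candidate 2 ⇒ r5c4=2.
Step 21. [r2c5∈{6}] r2c5 is down to just 6. So r2c5=6.
Step 22. [r3c3∈{1}] nothing but 1 survives at r3c3. So r3c3=1.
Step 23. [r5c3∈{5}] r5c3's peers cover all but 5 ⇒ r5c3=5.
Step 24. [r6c3∈{4}] only 4 remains possible at r6c3, so r6c3=4.

Answer: 2 5 6 4 3 1 / 4 1 3 5 6 2 / 5 4 1 3 2 6 / 3 6 2 1 4 5 / 6 3 5 2 1 4 / 1 2 4 6 5 3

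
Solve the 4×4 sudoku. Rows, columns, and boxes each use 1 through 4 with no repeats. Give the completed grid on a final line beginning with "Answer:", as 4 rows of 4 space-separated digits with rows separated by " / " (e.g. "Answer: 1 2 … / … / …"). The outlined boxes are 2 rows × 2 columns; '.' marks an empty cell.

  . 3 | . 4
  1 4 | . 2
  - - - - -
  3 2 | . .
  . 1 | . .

Step 1. [r3c3∈{1,4}] in row 3, 4 fits only at r3c3 ⇒ r3c3=4.
Step 2. [r2c3∈{3}] r2c3's peers cover all but 3. So r2c3=3.
Step 3. [r1c1∈{2}] r1c1 is down to just 2, so r1c1=2.
Step 4. [r1c3∈{1}] only 1 remains possible at r1c3 ⇒ r1c3=1.
Step 5. [r4c3∈{2}] only 2 remains possible at r4c3, so r4c3=2.
Step 6. [r4c1∈{4}] r4c1 has the single candidate 4 ⇒ r4c1=4.
Step 7. [r3c4∈{1}] r3c4 is down to just 1 ⇒ r3c4=1.
Step 8. [r4c4∈{3}] r4c4's peers cover all but 3, so r4c4=3.

Answer: 2 3 1 4 / 1 4 3 2 / 3 2 4 1 / 4 1 2 3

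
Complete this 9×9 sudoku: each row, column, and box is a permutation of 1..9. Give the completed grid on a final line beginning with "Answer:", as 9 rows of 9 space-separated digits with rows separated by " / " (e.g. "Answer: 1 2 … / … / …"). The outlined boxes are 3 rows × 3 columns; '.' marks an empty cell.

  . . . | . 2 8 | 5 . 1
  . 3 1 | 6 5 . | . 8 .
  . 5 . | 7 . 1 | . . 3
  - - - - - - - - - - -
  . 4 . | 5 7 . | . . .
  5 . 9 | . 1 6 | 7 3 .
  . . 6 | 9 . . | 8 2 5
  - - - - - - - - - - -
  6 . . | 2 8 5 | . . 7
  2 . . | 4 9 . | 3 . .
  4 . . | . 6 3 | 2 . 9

Step 1. [r1c8∈{4,6,7,9}] across col 8, 7 lands solely at r1c8, so r1c8=7.
Step 2. [r3c5∈{4}] r3c5 is down to just 4, so r3c5=4.
Step 3. [r4c9∈{6}] r4c9 is down to just 6. So r4c9=6.
Step 4. [r1c1∈{9}] r1c1 is down to just 9, so r1c1=9.
Step 5. [r8c8∈{1,5,6}] across row 8, 6 lands solely at r8c8. So r8c8=6.
Step 6. [r8c2∈{1,7,8}] 1 has one home in row 8: r8c2, so r8c2=1.
Step 7. [r3c8∈{9}] nothing but 9 survives at r3c8, so r3c8=9.
Step 8. [r4c8∈{1}] r4c8 has the single candidate 1 ⇒ r4c8=1.
Step 9. [r8c3∈{5,7,8}] in row 8, 5 fits only at r8c3 ⇒ r8c3=5.
Step 10. [r2c7∈{4}] r2c7 is down to just 4. So r2c7=4.
Step 11. [r3c1∈{8}] nothing but 8 survives at r3c1, so r3c1=8.
Step 12. [r4c3∈{2,3,8}] r4c3 is the only open cell in row 4 admitting 8 ⇒ r4c3=8.
Step 13. [r6c2∈{7}] nothing but 7 survives at r6c2, so r6c2=7.
Step 14. [r6c5∈{3}] nothing but 3 survives at r6c5 ⇒ r6c5=3.
Step 15. [r1c3∈{4}] r1c3 has the single candidate 4, so r1c3=4.
Step 16. [r7c2∈{9}] r7c2 is down to just 9 ⇒ r7c2=9.
Step 17. [r8c9∈{8}] nothing but 8 survives at r8c9 ⇒ r8c9=8.
Step 18. [r2c9∈{2}] only 2 remains possible at r2c9 ⇒ r2c9=2.
Step 19. [r8c6∈{7}] only 7 remains possible at r8c6 ⇒ r8c6=7.
Step 20. [r4c6∈{2}] only 2 remains possible at r4c6, so r4c6=2.
Step 21. [r4c1∈{3}] nothing but 3 survives at r4c1, so r4c1=3.
Step 22. [r5c4∈{8}] r5c4 has the single candidate 8 ⇒ r5c4=8.
Step 23. [r3c3∈{2}] nothing but 2 survives at r3c3 ⇒ r3c3=2.
Step 24. [r9c3∈{7}] r9c3's peers cover all but 7. So r9c3=7.
Step 25. [r9c2∈{8}] r9c2's peers cover all but 8 ⇒ r9c2=8.
Step 26. [r2c1∈{7}] r2c1's peers cover all but 7, so r2c1=7.
Step 27. [r7c7∈{1}] r7c7 is down to just 1, so r7c7=1.
Step 28. [r6c6∈{4}] r6c6 has the single candidate 4 ⇒ r6c6=4.
Step 29. [r5c9∈{4}] r5c9 has the single candidate 4. So r5c9=4.
Step 30. [r9c8∈{5}] only 5 remains possible at r9c8, so r9c8=5.
Step 31. [r4c7∈{9}] only 9 remains possible at r4c7. So r4c7=9.
Step 32. [r3c7∈{6}] nothing but 6 survives at r3c7 ⇒ r3c7=6.
Step 33. [r9c4∈{1}] only 1 remains possible at r9c4, so r9c4=1.
Step 34. [r2c6∈{9}] only 9 remains possible at r2c6. So r2c6=9.
Step 35. [r5c2∈{2}] only 2 remains possible at r5c2. So r5c2=2.
Step 36. [r6c1∈{1}] r6c1's peers cover all but 1 ⇒ r6c1=1.
Step 37. [r1c2∈{6}] r1c2's peers cover all but 6. So r1c2=6.
Step 38. [r1c4∈{3}] nothing but 3 survives at r1c4. So r1c4=3.
Step 39. [r7c3∈{3}] only 3 remains possible at r7c3 ⇒ r7c3=3.
Step 40. [r7c8∈{4}] nothing but 4 survives at r7c8, so r7c8=4.

Answer: 9 6 4 3 2 8 5 7 1 / 7 3 1 6 5 9 4 8 2 / 8 5 2 7 4 1 6 9 3 / 3 4 8 5 7 2 9 1 6 / 5 2 9 8 1 6 7 3 4 / 1 7 6 9 3 4 8 2 5 / 6 9 3 2 8 5 1 4 7 / 2 1 5 4 9 7 3 6 8 / 4 8 7 1 6 3 2 5 9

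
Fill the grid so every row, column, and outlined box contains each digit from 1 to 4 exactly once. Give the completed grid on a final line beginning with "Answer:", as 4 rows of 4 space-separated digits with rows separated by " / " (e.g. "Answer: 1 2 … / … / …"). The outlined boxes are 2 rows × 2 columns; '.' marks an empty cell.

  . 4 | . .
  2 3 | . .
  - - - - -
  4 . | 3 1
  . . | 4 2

Step 1. [r1c1∈{1}] only 1 remains possible at r1c1. So r1c1=1.
Step 2. [r3c2∈{2}] r3c2's peers cover all but 2, so r3c2=2.
Step 3. [r2c4∈{4}] nothing but 4 survives at r2c4, so r2c4=4.
Step 4. [r4c2∈{1}] r4c2 is down to just 1, so r4c2=1.
Step 5. [r1c3∈{2}] r1c3's peers cover all but 2. So r1c3=2.
Step 6. [r1c4∈{3}] r1c4 is down to just 3 ⇒ r1c4=3.
Step 7. [r4c1∈{3}] nothing but 3 survives at r4c1. So r4c1=3.
Step 8. [r2c3∈{1}] r2c3 is down to just 1 ⇒ r2c3=1.

Answer: 1 4 2 3 / 2 3 1 4 / 4 2 3 1 / 3 1 4 2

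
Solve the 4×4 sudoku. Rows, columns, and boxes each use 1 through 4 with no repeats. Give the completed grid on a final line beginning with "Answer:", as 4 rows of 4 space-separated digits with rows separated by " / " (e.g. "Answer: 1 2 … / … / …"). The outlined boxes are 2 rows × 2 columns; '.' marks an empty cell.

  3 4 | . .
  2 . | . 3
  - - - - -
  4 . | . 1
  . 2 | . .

Step 1. [r1c3∈{1,2}] across row 1, 1 lands solely at r1c3 ⇒ r1c3=1.
Step 2. [r4c3∈{3,4}] in row 4, 3 fits only at r4c3. So r4c3=3.
Step 3. [r4c1∈{1}] r4c1's peers cover all but 1 ⇒ r4c1=1.
Step 4. [r4c4∈{4}] r4c4 has the single candidate 4 ⇒ r4c4=4.
Step 5. [r1c4∈{2}] nothing but 2 survives at r1c4. So r1c4=2.
Step 6. [r3c2∈{3}] r3c2 is down to just 3 ⇒ r3c2=3.
Step 7. [r2c3∈{4}] r2c3 has the single candidate 4, so r2c3=4.
Step 8. [r2c2∈{1}] r2c2 is down to just 1 ⇒ r2c2=1.
Step 9. [r3c3∈{2}] r3c3 has the single candidate 2 ⇒ r3c3=2.

Answer: 3 4 1 2 / 2 1 4 3 / 4 3 2 1 / 1 2 3 4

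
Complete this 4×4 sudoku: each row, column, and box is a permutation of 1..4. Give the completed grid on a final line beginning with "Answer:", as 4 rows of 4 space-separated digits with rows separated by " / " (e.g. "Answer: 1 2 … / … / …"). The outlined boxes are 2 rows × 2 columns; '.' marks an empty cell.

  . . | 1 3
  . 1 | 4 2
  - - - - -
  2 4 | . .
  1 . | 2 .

Step 1. [r4c4∈{4}] r4c4 has the single candidate 4 ⇒ r4c4=4.
Step 2. [r2c1∈{3}] nothing but 3 survives at r2c1. So r2c1=3.
Step 3. [r3c3∈{3}] r3c3 is down to just 3 ⇒ r3c3=3.
Step 4. [r3c4∈{1}] r3c4 has the single candidate 1. So r3c4=1.
Step 5. [r4c2∈{3}] nothing but 3 survives at r4c2. So r4c2=3.
Step 6. [r1c2∈{2}] r1c2 is down to just 2. So r1c2=2.
Step 7. [r1c1∈{4}] nothing but 4 survives at r1c1 ⇒ r1c1=4.

Answer: 4 2 1 3 / 3 1 4 2 / 2 4 3 1 / 1 3 2 4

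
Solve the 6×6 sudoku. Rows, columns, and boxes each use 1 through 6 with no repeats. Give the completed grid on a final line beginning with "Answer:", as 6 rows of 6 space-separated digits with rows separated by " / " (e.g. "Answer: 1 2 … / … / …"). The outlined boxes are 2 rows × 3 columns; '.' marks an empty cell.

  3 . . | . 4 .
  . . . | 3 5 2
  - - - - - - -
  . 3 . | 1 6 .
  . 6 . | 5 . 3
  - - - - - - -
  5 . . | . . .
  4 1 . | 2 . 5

Step 1. [r6c3∈{3,6}] in row 6, 6 fits only at r6c3 ⇒ r6c3=6.
Step 2. [r4c3∈{1,2,4}] across row 4, 4 lands solely at r4c3 ⇒ r4c3=4.
Step 3. [r1c6∈{1,6}] in box 2, 1 fits only at r1c6. So r1c6=1.
Step 4. [r5c4∈{4,6}] across col 4, 4 lands solely at r5c4, so r5c4=4.
Step 5. [r3c3∈{2,5}] r3c3 is the only open cell in row 3 admitting 5, so r3c3=5.
Step 6. [r5c3∈{2,3}] across col 3, 3 lands solely at r5c3. So r5c3=3.
Step 7. [r4c1∈{1,2}] row 4 places 1 nowhere but r4c1 ⇒ r4c1=1.
Step 8. [r5c2∈{2}] r5c2 has the single candidate 2, so r5c2=2.
Step 9. [r1c2∈{5}] r1c2 is down to just 5. So r1c2=5.
Step 10. [r2c3∈{1}] r2c3 is down to just 1. So r2c3=1.
Step 11. [r3c6∈{4}] only 4 remains possible at r3c6. So r3c6=4.
Step 12. [r1c4∈{6}] r1c4 has the single candidate 6 ⇒ r1c4=6.
Step 13. [r5c6∈{6}] only 6 remains possible at r5c6 ⇒ r5c6=6.
Step 14. [r2c2∈{4}] nothing but 4 survives at r2c2 ⇒ r2c2=4.
Step 15. [r1c3∈{2}] r1c3 is down to just 2, so r1c3=2.
Step 16. [r3c1∈{2}] r3c1 has the single candidate 2, so r3c1=2.
Step 17. [r5c5∈{1}] r5c5 has the single candidate 1, so r5c5=1.
Step 18. [r4c5∈{2}] r4c5 is down to just 2 ⇒ r4c5=2.
Step 19. [r2c1∈{6}] nothing but 6 survives at r2c1, so r2c1=6.
Step 20. [r6c5∈{3}] r6c5's peers cover all but 3. So r6c5=3.

Answer: 3 5 2 6 4 1 / 6 4 1 3 5 2 / 2 3 5 1 6 4 / 1 6 4 5 2 3 / 5 2 3 4 1 6 / 4 1 6 2 3 5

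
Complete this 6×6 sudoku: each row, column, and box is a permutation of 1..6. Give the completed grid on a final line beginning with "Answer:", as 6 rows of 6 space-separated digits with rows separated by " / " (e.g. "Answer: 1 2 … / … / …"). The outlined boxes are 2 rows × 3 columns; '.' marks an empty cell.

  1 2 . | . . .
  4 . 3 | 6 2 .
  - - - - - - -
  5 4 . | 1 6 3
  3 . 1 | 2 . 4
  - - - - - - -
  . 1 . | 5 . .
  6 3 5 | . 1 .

Step 1. [r1c6∈{5}] r1c6's peers cover all but 5, so r1c6=5.
Step 2. [r5c3∈{2,4}] col 3 places 4 nowhere but r5c3, so r5c3=4.
Step 3. [r1c4∈{3,4}] across col 4, 3 lands solely at r1c4. So r1c4=3.
Step 4. [r6c6∈{2}] nothing but 2 survives at r6c6. So r6c6=2.
Step 5. [r6c4∈{4}] r6c4 has the single candidate 4, so r6c4=4.
Step 6. [r5c6∈{6}] only 6 remains possible at r5c6 ⇒ r5c6=6.
Step 7. [r4c5∈{5}] nothing but 5 survives at r4c5, so r4c5=5.
Step 8. [r2c2∈{5}] nothing but 5 survives at r2c2 ⇒ r2c2=5.
Step 9. [r1c5∈{4}] nothing but 4 survives at r1c5 ⇒ r1c5=4.
Step 10. [r3c3∈{2}] r3c3's peers cover all but 2 ⇒ r3c3=2.
Step 11. [r5c1∈{2}] r5c1 is down to just 2 ⇒ r5c1=2.
Step 12. [r4c2∈{6}] r4c2 has the single candidate 6, so r4c2=6.
Step 13. [r5c5∈{3}] r5c5 has the single candidate 3. So r5c5=3.
Step 14. [r1c3∈{6}] only 6 remains possible at r1c3, so r1c3=6.
Step 15. [r2c6∈{1}] nothing but 1 survives at r2c6 ⇒ r2c6=1.

Answer: 1 2 6 3 4 5 / 4 5 3 6 2 1 / 5 4 2 1 6 3 / 3 6 1 2 5 4 / 2 1 4 5 3 6 / 6 3 5 4 1 2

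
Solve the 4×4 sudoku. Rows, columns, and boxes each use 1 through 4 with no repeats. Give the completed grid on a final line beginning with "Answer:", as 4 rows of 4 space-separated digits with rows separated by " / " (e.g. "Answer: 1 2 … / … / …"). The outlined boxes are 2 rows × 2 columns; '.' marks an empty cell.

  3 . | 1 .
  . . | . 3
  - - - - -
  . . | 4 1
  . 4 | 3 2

Step 1. [r1c2∈{2}] r1c2's peers cover all but 2. So r1c2=2.
Step 2. [r4c1∈{1}] r4c1 has the single candidate 1. So r4c1=1.
Step 3. [r2c3∈{2}] r2c3 has the single candidate 2, so r2c3=2.
Step 4. [r2c2∈{1}] only 1 remains possible at r2c2 ⇒ r2c2=1.
Step 5. [r2c1∈{4}] r2c1's peers cover all but 4 ⇒ r2c1=4.
Step 6. [r1c4∈{4}] r1c4's peers cover all but 4 ⇒ r1c4=4.
Step 7. [r3c1∈{2}] nothing but 2 survives at r3c1. So r3c1=2.
Step 8. [r3c2∈{3}] r3c2's peers cover all but 3, so r3c2=3.

Answer: 3 2 1 4 / 4 1 2 3 / 2 3 4 1 / 1 4 3 2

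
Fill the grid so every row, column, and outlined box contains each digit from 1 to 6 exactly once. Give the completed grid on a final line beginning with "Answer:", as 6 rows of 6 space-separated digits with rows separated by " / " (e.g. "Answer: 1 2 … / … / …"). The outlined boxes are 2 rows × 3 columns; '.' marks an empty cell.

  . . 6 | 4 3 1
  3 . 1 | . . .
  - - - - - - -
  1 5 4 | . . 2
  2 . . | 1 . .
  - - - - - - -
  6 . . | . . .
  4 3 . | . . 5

Step 1. [r3c5∈{6}] r3c5's peers cover all but 6. So r3c5=6.
Step 2. [r6c3∈{2}] r6c3 has the single candidate 2. So r6c3=2.
Step 3. [r2c4∈{2,5,6}] r2c4 is the only open cell in col 4 admitting 5 ⇒ r2c4=5.
Step 4. [r2c5∈{2}] r2c5's peers cover all but 2, so r2c5=2.
Step 5. [r3c4∈{3}] only 3 remains possible at r3c4, so r3c4=3.
Step 6. [r4c6∈{4}] only 4 remains possible at r4c6. So r4c6=4.
Step 7. [r5c2∈{1}] r5c2 is down to just 1. So r5c2=1.
Step 8. [r4c3∈{3}] r4c3 is down to just 3 ⇒ r4c3=3.
Step 9. [r2c6∈{6}] r2c6's peers cover all but 6. So r2c6=6.
Step 10. [r5c6∈{3}] r5c6 has the single candidate 3, so r5c6=3.
Step 11. [r4c5∈{5}] r4c5 is down to just 5 ⇒ r4c5=5.
Step 12. [r6c4∈{6}] only 6 remains possible at r6c4 ⇒ r6c4=6.
Step 13. [r4c2∈{6}] only 6 remains possible at r4c2. So r4c2=6.
Step 14. [r1c2∈{2}] r1c2 has the single candidate 2. So r1c2=2.
Step 15. [r5c5∈{4}] nothing but 4 survives at r5c5 ⇒ r5c5=4.
Step 16. [r6c5∈{1}] r6c5 is down to just 1, so r6c5=1.
Step 17. [r5c3∈{5}] r5c3 is down to just 5. So r5c3=5.
Step 18. [r1c1∈{5}] r1c1's peers cover all but 5. So r1c1=5.
Step 19. [r5c4∈{2}] r5c4's peers cover all but 2, so r5c4=2.
Step 20. [r2c2∈{4}] r2c2's peers cover all but 4. So r2c2=4.

Answer: 5 2 6 4 3 1 / 3 4 1 5 2 6 / 1 5 4 3 6 2 / 2 6 3 1 5 4 / 6 1 5 2 4 3 / 4 3 2 6 1 5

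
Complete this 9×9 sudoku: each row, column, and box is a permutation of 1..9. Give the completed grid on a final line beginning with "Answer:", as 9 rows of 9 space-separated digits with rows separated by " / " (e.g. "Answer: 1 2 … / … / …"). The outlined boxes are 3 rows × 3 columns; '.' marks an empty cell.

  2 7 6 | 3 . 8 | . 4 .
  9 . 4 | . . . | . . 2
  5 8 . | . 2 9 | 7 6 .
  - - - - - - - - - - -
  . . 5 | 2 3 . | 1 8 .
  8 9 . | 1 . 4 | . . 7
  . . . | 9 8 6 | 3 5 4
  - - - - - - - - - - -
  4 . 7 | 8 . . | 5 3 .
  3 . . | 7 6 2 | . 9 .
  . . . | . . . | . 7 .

Step 1. [r7c6∈{1}] nothing but 1 survives at r7c6 ⇒ r7c6=1.
Step 2. [r9c7∈{2,4,6,8}] box 9 places 2 nowhere but r9c7 ⇒ r9c7=2.
Step 3. [r2c8∈{1}] r2c8's peers cover all but 1. So r2c8=1.
Step 4. [r3c3∈{1,3}] in row 3, 1 fits only at r3c3, so r3c3=1.
Step 5. [r5c5∈{5}] only 5 remains possible at r5c5, so r5c5=5.
Step 6. [r7c9∈{6}] r7c9 has the single candidate 6 ⇒ r7c9=6.
Step 7. [r8c3∈{8}] only 8 remains possible at r8c3, so r8c3=8.
Step 8. [r9c5∈{4,9}] r9c5 is the only open cell in col 5 admitting 4 ⇒ r9c5=4.
Step 9. [r9c4∈{5}] only 5 remains possible at r9c4, so r9c4=5.
Step 10. [r6c3∈{2}] r6c3 has the single candidate 2. So r6c3=2.
Step 11. [r6c2∈{1}] r6c2's peers cover all but 1. So r6c2=1.
Step 12. [r9c1∈{1,6}] r9c1 is the only open cell in col 1 admitting 1. So r9c1=1.
Step 13. [r4c6∈{7}] nothing but 7 survives at r4c6. So r4c6=7.
Step 14. [r4c2∈{4,6}] r4c2 is the only open cell in row 4 admitting 4 ⇒ r4c2=4.
Step 15. [r4c9∈{9}] r4c9's peers cover all but 9 ⇒ r4c9=9.
Step 16. [r5c8∈{2}] nothing but 2 survives at r5c8 ⇒ r5c8=2.
Step 17. [r2c4∈{6}] nothing but 6 survives at r2c4 ⇒ r2c4=6.
Step 18. [r7c5∈{9}] only 9 remains possible at r7c5 ⇒ r7c5=9.
Step 19. [r9c3∈{9}] r9c3 has the single candidate 9, so r9c3=9.
Step 20. [r6c1∈{7}] r6c1's peers cover all but 7, so r6c1=7.
Step 21. [r8c9∈{1}] r8c9 has the single candidate 1, so r8c9=1.
Step 22. [r2c7∈{8}] only 8 remains possible at r2c7 ⇒ r2c7=8.
Step 23. [r5c7∈{6}] only 6 remains possible at r5c7 ⇒ r5c7=6.
Step 24. [r9c6∈{3}] r9c6's peers cover all but 3. So r9c6=3.
Step 25. [r2c2∈{3}] only 3 remains possible at r2c2 ⇒ r2c2=3.
Step 26. [r5c3∈{3}] only 3 remains possible at r5c3. So r5c3=3.
Step 27. [r9c9∈{8}] r9c9 is down to just 8, so r9c9=8.
Step 28. [r9c2∈{6}] nothing but 6 survives at r9c2. So r9c2=6.
Step 29. [r4c1∈{6}] nothing but 6 survives at r4c1, so r4c1=6.
Step 30. [r1c9∈{5}] r1c9's peers cover all but 5 ⇒ r1c9=5.
Step 31. [r3c4∈{4}] nothing but 4 survives at r3c4, so r3c4=4.
Step 32. [r2c5∈{7}] nothing but 7 survives at r2c5, so r2c5=7.
Step 33. [r1c7∈{9}] only 9 remains possible at r1c7. So r1c7=9.
Step 34. [r7c2∈{2}] nothing but 2 survives at r7c2. So r7c2=2.
Step 35. [r2c6∈{5}] r2c6 has the single candidate 5, so r2c6=5.
Step 36. [r8c2∈{5}] nothing but 5 survives at r8c2. So r8c2=5.
Step 37. [r3c9∈{3}] r3c9 is down to just 3. So r3c9=3.
Step 38. [r8c7∈{4}] only 4 remains possible at r8c7 ⇒ r8c7=4.
Step 39. [r1c5∈{1}] nothing but 1 survives at r1c5 ⇒ r1c5=1.

Answer: 2 7 6 3 1 8 9 4 5 / 9 3 4 6 7 5 8 1 2 / 5 8 1 4 2 9 7 6 3 / 6 4 5 2 3 7 1 8 9 / 8 9 3 1 5 4 6 2 7 / 7 1 2 9 8 6 3 5 4 / 4 2 7 8 9 1 5 3 6 / 3 5 8 7 6 2 4 9 1 / 1 6 9 5 4 3 2 7 8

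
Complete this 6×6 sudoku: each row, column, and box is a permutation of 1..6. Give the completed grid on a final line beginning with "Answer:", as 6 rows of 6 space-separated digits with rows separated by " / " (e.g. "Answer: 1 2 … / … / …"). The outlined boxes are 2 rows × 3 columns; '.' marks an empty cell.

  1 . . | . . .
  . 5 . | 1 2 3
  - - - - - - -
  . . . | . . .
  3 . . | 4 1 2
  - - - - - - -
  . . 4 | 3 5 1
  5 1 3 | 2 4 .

Step 1. [r4c2∈{6}] only 6 remains possible at r4c2. So r4c2=6.
Step 2. [r1c5∈{6}] nothing but 6 survives at r1c5, so r1c5=6.
Step 3. [r5c2∈{2}] r5c2's peers cover all but 2. So r5c2=2.
Step 4. [r2c1∈{4,6}] 4 has one home in row 2: r2c1, so r2c1=4.
Step 5. [r1c4∈{5}] r1c4's peers cover all but 5. So r1c4=5.
Step 6. [r3c3∈{1,2,5}] across row 3, 1 lands solely at r3c3, so r3c3=1.
Step 7. [r3c4∈{6}] r3c4's peers cover all but 6 ⇒ r3c4=6.
Step 8. [r6c6∈{6}] r6c6's peers cover all but 6. So r6c6=6.
Step 9. [r5c1∈{6}] nothing but 6 survives at r5c1 ⇒ r5c1=6.
Step 10. [r3c2∈{4}] nothing but 4 survives at r3c2 ⇒ r3c2=4.
Step 11. [r2c3∈{6}] r2c3 has the single candidate 6, so r2c3=6.
Step 12. [r1c2∈{3}] r1c2 is down to just 3 ⇒ r1c2=3.
Step 13. [r4c3∈{5}] r4c3 has the single candidate 5. So r4c3=5.
Step 14. [r1c3∈{2}] r1c3 has the single candidate 2, so r1c3=2.
Step 15. [r3c6∈{5}] r3c6 is down to just 5 ⇒ r3c6=5.
Step 16. [r3c5∈{3}] nothing but 3 survives at r3c5 ⇒ r3c5=3.
Step 17. [r1c6∈{4}] r1c6 has the single candidate 4 ⇒ r1c6=4.
Step 18. [r3c1∈{2}] nothing but 2 survives at r3c1, so r3c1=2.

Answer: 1 3 2 5 6 4 / 4 5 6 1 2 3 / 2 4 1 6 3 5 / 3 6 5 4 1 2 / 6 2 4 3 5 1 / 5 1 3 2 4 6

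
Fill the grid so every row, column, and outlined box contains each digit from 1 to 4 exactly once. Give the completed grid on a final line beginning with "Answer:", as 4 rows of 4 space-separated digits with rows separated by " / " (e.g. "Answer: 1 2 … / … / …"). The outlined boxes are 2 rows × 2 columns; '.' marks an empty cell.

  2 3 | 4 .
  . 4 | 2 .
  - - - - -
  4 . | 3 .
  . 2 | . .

Step 1. [r4c3∈{1}] r4c3 is down to just 1. So r4c3=1.
Step 2. [r2c1∈{1}] r2c1's peers cover all but 1, so r2c1=1.
Step 3. [r3c2∈{1}] only 1 remains possible at r3c2, so r3c2=1.
Step 4. [r2c4∈{3}] only 3 remains possible at r2c4 ⇒ r2c4=3.
Step 5. [r4c4∈{4}] nothing but 4 survives at r4c4, so r4c4=4.
Step 6. [r4c1∈{3}] r4c1's peers cover all but 3, so r4c1=3.
Step 7. [r3c4∈{2}] r3c4 is down to just 2. So r3c4=2.
Step 8. [r1c4∈{1}] r1c4 has the single candidate 1, so r1c4=1.

Answer: 2 3 4 1 / 1 4 2 3 / 4 1 3 2 / 3 2 1 4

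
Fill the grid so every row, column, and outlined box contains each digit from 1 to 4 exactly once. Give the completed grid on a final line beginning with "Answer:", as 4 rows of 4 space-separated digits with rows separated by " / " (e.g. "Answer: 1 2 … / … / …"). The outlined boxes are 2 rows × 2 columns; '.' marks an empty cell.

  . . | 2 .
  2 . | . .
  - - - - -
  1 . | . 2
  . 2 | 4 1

Step 1. [r1c1∈{3,4}] r1c1 is the only open cell in col 1 admitting 4 ⇒ r1c1=4.
Step 2. [r1c4∈{3}] r1c4 has the single candidate 3, so r1c4=3.
Step 3. [r2c2∈{1,3}] 3 has one home in row 2: r2c2, so r2c2=3.
Step 4. [r2c3∈{1}] only 1 remains possible at r2c3 ⇒ r2c3=1.
Step 5. [r4c1∈{3}] r4c1 is down to just 3, so r4c1=3.
Step 6. [r3c2∈{4}] r3c2's peers cover all but 4, so r3c2=4.
Step 7. [r3c3∈{3}] only 3 remains possible at r3c3. So r3c3=3.
Step 8. [r1c2∈{1}] r1c2 is down to just 1. So r1c2=1.
Step 9. [r2c4∈{4}] r2c4 has the single candidate 4, so r2c4=4.

Answer: 4 1 2 3 / 2 3 1 4 / 1 4 3 2 / 3 2 4 1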